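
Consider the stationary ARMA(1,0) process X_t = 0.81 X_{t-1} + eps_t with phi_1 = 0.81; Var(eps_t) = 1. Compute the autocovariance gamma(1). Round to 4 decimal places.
\gamma(1) = 2.3553

Multiply the model equation by X_{t-k} and take expectations. With theta_0 = psi_0 = 1 and psi_j the MA(infinity) weights, this gives
  gamma(k) - sum_i phi_i gamma(k-i) = c_k,
  c_k = sigma^2 * sum_{j=k..q} theta_j psi_{j-k}   (c_k = 0 for k > q),
using gamma(-m) = gamma(m).
Pure AR (q = 0): c_0 = sigma^2 = 1, c_k = 0 for k >= 1.
Equations for k = 0 and k = 1 (AR order 1):
  gamma(0) = phi_1 gamma(1) + c_0
  gamma(1) = phi_1 gamma(0) + c_1
Substituting the second into the first: gamma(0) (1 - phi_1^2) = c_0 + phi_1 c_1, so
  gamma(0) = c_0 / (1 - phi_1^2) = 1 / (1 - (0.81)^2) = 1 / 0.3439 = 2.907822.
  gamma(1) = phi_1 gamma(0) = (0.81)(2.907822) = 2.355336.
Therefore gamma(1) = 2.3553 (to 4 decimal places).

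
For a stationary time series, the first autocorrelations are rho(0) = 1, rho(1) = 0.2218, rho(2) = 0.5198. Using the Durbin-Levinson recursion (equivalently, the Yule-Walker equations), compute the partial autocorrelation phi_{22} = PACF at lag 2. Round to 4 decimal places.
\phi_{22} = 0.4950

The PACF at lag k is phi_{kk}, the last component of the solution
to the Yule-Walker system G_k phi = r_k where
  (G_k)_{ij} = rho(|i - j|), (r_k)_i = rho(i), i,j = 1..k.
Equivalently, Durbin-Levinson gives phi_{kk} iteratively:
  phi_{11} = rho(1)
  phi_{kk} = [rho(k) - sum_{j=1..k-1} phi_{k-1,j} rho(k-j)]
            / [1 - sum_{j=1..k-1} phi_{k-1,j} rho(j)],
  phi_{k,j} = phi_{k-1,j} - phi_{kk} phi_{k-1,k-j},  j = 1..k-1.
Step k = 1:
  phi_11 = rho(1) = 0.2218.
Step k = 2:
  phi_22 = [rho(2) - phi_11 rho(1)] / [1 - phi_11 rho(1)] = [0.5198 - (0.2218)(0.2218)] / [1 - (0.2218)(0.2218)]
         = 0.47060476 / 0.95080476 = 0.495.
Therefore phi_{22} = 0.4950.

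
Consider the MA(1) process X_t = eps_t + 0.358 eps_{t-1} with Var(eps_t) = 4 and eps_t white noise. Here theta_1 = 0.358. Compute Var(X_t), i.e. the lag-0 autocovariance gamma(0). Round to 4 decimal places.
\gamma(0) = 4.5127

For an MA(q) process X_t = eps_t + sum_i theta_i eps_{t-i} with
Var(eps_t) = sigma^2, the variance is
  gamma(0) = sigma^2 * (1 + sum_i theta_i^2).
  sum_i theta_i^2 = (0.358)^2 = 0.128164.
  gamma(0) = 4 * (1 + 0.128164) = 4 * 1.128164 = 4.512656, which rounds to 4.5127.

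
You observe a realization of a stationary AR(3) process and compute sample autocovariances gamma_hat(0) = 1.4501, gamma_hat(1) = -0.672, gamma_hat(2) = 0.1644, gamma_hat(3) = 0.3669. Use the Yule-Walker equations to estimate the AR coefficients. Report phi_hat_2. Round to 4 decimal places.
\hat\phi_{2} = 0.0420

The Yule-Walker equations for an AR(p) process read, in matrix form,
  Gamma_p phi = r_p,   with   (Gamma_p)_{ij} = gamma(|i - j|),
                       (r_p)_i = gamma(i),   i,j = 1..p.
Substitute the sample gammas (Toeplitz matrix and right-hand side of size 3):
  Gamma_p = [[1.4501, -0.672, 0.1644], [-0.672, 1.4501, -0.672], [0.1644, -0.672, 1.4501]]
  r_p     = [-0.672, 0.1644, 0.3669]
Written out (R1..R3):
  (R1) 1.4501 phi_1 - 0.672 phi_2 + 0.1644 phi_3 = -0.672
  (R2) -0.672 phi_1 + 1.4501 phi_2 - 0.672 phi_3 = 0.1644
  (R3) 0.1644 phi_1 - 0.672 phi_2 + 1.4501 phi_3 = 0.3669
Gaussian elimination:
  R2 <- R2 - (-0.672/1.4501) R1 = R2 - (-0.463416) R1:  1.138684 phi_2 - 0.595814 phi_3 = -0.147016
  R3 <- R3 - (0.1644/1.4501) R1 = R3 - (0.113371) R1:  -0.595814 phi_2 + 1.431462 phi_3 = 0.443086
  R3 <- R3 - (-0.595814/1.138684) R2 = R3 - (-0.523248) R2:  1.119703 phi_3 = 0.36616
Back-substitution:
  phi_hat_3 = 0.36616 / 1.119703 = 0.327015
  phi_hat_2 = (-0.147016 - (-0.595814)(0.327015)) / 1.138684 = 0.042
  phi_hat_1 = (-0.672 - (-0.672)(0.042) - (0.1644)(0.327015)) / 1.4501 = -0.481027
So phi_hat = [-0.4810, 0.0420, 0.3270].
Therefore phi_hat_2 = 0.0420.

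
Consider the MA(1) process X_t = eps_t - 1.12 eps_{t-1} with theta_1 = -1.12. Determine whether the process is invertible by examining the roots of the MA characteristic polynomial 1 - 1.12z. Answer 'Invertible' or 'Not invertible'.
\text{Not invertible}

The MA(q) characteristic polynomial is P(z) = 1 - 1.12z.
Invertibility requires all roots to lie outside the unit circle, i.e. |z| > 1 for every root.
This is linear in z: 1 + (-1.12) z = 0  =>  z = -1/(-1.12) = 0.892857,  |z| = 0.892857.
Moduli of all roots: 0.8929.
All moduli strictly greater than 1? No.
Verdict: Not invertible.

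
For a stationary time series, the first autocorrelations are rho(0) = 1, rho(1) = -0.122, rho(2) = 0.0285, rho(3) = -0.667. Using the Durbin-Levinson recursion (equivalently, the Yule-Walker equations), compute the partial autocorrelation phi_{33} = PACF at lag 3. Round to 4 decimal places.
\phi_{33} = -0.6720

The PACF at lag k is phi_{kk}, the last component of the solution
to the Yule-Walker system G_k phi = r_k where
  (G_k)_{ij} = rho(|i - j|), (r_k)_i = rho(i), i,j = 1..k.
Equivalently, Durbin-Levinson gives phi_{kk} iteratively:
  phi_{11} = rho(1)
  phi_{kk} = [rho(k) - sum_{j=1..k-1} phi_{k-1,j} rho(k-j)]
            / [1 - sum_{j=1..k-1} phi_{k-1,j} rho(j)],
  phi_{k,j} = phi_{k-1,j} - phi_{kk} phi_{k-1,k-j},  j = 1..k-1.
Step k = 1:
  phi_11 = rho(1) = -0.122.
Step k = 2:
  phi_22 = [rho(2) - phi_11 rho(1)] / [1 - phi_11 rho(1)] = [0.0285 - (-0.122)(-0.122)] / [1 - (-0.122)(-0.122)]
         = 0.013616 / 0.985116 = 0.013822.
  Update: phi_21 = phi_11 - phi_22 phi_11 = -0.122 - (0.013822)(-0.122) = -0.120314.
Step k = 3:
  phi_33 = [rho(3) - phi_21 rho(2) - phi_22 rho(1)] / [1 - phi_21 rho(1) - phi_22 rho(2)]
    numerator   = -0.667 - (-0.120314)(0.0285) - (0.013822)(-0.122) = -0.66188481
    denominator = 1 - (-0.120314)(-0.122) - (0.013822)(0.0285) = 0.9849278
  phi_33 = -0.66188481 / 0.9849278 = -0.672.
Therefore phi_{33} = -0.6720.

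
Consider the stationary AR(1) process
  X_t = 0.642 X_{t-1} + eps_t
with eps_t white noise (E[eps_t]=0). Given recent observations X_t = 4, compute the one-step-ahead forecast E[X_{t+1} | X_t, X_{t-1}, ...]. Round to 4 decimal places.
E[X_{t+1} \mid \mathcal F_t] = 2.5680

For an AR(p) model X_t = c + sum_i phi_i X_{t-i} + eps_t, the
one-step-ahead conditional mean is
  E[X_{t+1} | X_t, ...] = c + sum_i phi_i X_{t+1-i}.
Substitute known values:
  E[X_{t+1} | ...] = (0.642) * (4)
                   = 2.5680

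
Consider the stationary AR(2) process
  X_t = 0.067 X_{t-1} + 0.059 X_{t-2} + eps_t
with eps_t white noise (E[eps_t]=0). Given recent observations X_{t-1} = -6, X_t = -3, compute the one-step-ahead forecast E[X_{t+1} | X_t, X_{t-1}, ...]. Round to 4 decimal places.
E[X_{t+1} \mid \mathcal F_t] = -0.5550

For an AR(p) model X_t = c + sum_i phi_i X_{t-i} + eps_t, the
one-step-ahead conditional mean is
  E[X_{t+1} | X_t, ...] = c + sum_i phi_i X_{t+1-i}.
Substitute known values:
  E[X_{t+1} | ...] = (0.067) * (-3) + (0.059) * (-6)
                   = -0.5550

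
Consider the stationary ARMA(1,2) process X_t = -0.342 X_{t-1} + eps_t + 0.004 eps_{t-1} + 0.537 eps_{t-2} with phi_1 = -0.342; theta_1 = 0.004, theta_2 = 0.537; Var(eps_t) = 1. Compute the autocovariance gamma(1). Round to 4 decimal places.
\gamma(1) = -0.7235

Multiply the model equation by X_{t-k} and take expectations. With theta_0 = psi_0 = 1 and psi_j the MA(infinity) weights, this gives
  gamma(k) - sum_i phi_i gamma(k-i) = c_k,
  c_k = sigma^2 * sum_{j=k..q} theta_j psi_{j-k}   (c_k = 0 for k > q),
using gamma(-m) = gamma(m).
psi-weights needed (psi_j = theta_j + sum_i phi_i psi_{j-i}):
  psi_1 = theta_1 + phi_1 = 0.004 + (-0.342) = -0.338
  psi_2 = theta_2 + phi_1 psi_1 = 0.537 + (-0.342)(-0.338) = 0.652596
Right-hand sides:
  c_0 = sigma^2 (1 + theta_1 psi_1 + theta_2 psi_2) = 1 * (1 + (0.004)(-0.338) + (0.537)(0.652596)) = 1 * 1.349092 = 1.349092
  c_1 = sigma^2 (theta_1 + theta_2 psi_1) = 1 * (0.004 + (0.537)(-0.338)) = -0.177506
  c_2 = sigma^2 theta_2 = 1 * (0.537) = 0.537
Equations for k = 0 and k = 1 (AR order 1):
  gamma(0) = phi_1 gamma(1) + c_0
  gamma(1) = phi_1 gamma(0) + c_1
Substituting the second into the first: gamma(0) (1 - phi_1^2) = c_0 + phi_1 c_1, so
  gamma(0) = (c_0 + phi_1 c_1) / (1 - phi_1^2) = (1.349092 + (-0.342)(-0.177506)) / (1 - (-0.342)^2) = 1.409799 / 0.883036 = 1.596536.
  gamma(1) = phi_1 gamma(0) + c_1 = (-0.342)(1.596536) + (-0.177506) = -0.723521.
Therefore gamma(1) = -0.7235 (to 4 decimal places).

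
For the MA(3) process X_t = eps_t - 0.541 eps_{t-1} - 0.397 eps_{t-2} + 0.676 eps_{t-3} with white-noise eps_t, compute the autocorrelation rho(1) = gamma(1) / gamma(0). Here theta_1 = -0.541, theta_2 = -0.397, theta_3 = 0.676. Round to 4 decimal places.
\rho(1) = -0.3118

For an MA(q) process with theta_0 = 1, the autocovariance is
  gamma(k) = sigma^2 * sum_{i=0..q-k} theta_i * theta_{i+k},
and rho(k) = gamma(k) / gamma(0). Sigma^2 cancels.
  numerator   = (1)*(-0.541) + (-0.541)*(-0.397) + (-0.397)*(0.676) = -0.594595.
  denominator = (1)^2 + (-0.541)^2 + (-0.397)^2 + (0.676)^2 = 1.907266.
  rho(1) = -0.594595 / 1.907266 = -0.3118.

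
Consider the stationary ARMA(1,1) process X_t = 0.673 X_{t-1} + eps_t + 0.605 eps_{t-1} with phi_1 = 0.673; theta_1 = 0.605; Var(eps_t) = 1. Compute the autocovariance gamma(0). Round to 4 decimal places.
\gamma(0) = 3.9855

Multiply the model equation by X_{t-k} and take expectations. With theta_0 = psi_0 = 1 and psi_j the MA(infinity) weights, this gives
  gamma(k) - sum_i phi_i gamma(k-i) = c_k,
  c_k = sigma^2 * sum_{j=k..q} theta_j psi_{j-k}   (c_k = 0 for k > q),
using gamma(-m) = gamma(m).
psi-weights needed (psi_j = theta_j + sum_i phi_i psi_{j-i}):
  psi_1 = theta_1 + phi_1 = 0.605 + (0.673) = 1.278
Right-hand sides:
  c_0 = sigma^2 (1 + theta_1 psi_1) = 1 * (1 + (0.605)(1.278)) = 1 * 1.77319 = 1.77319
  c_1 = sigma^2 theta_1 = 1 * (0.605) = 0.605
  c_2 = 0
Equations for k = 0 and k = 1 (AR order 1):
  gamma(0) = phi_1 gamma(1) + c_0
  gamma(1) = phi_1 gamma(0) + c_1
Substituting the second into the first: gamma(0) (1 - phi_1^2) = c_0 + phi_1 c_1, so
  gamma(0) = (c_0 + phi_1 c_1) / (1 - phi_1^2) = (1.77319 + (0.673)(0.605)) / (1 - (0.673)^2) = 2.180355 / 0.547071 = 3.985506.
Therefore gamma(0) = 3.9855 (to 4 decimal places).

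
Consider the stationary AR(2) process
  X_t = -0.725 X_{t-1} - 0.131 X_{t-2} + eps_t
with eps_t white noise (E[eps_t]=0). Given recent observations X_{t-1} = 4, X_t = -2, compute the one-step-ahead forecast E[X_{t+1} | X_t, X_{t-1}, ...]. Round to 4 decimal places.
E[X_{t+1} \mid \mathcal F_t] = 0.9260

For an AR(p) model X_t = c + sum_i phi_i X_{t-i} + eps_t, the
one-step-ahead conditional mean is
  E[X_{t+1} | X_t, ...] = c + sum_i phi_i X_{t+1-i}.
Substitute known values:
  E[X_{t+1} | ...] = (-0.725) * (-2) + (-0.131) * (4)
                   = 0.9260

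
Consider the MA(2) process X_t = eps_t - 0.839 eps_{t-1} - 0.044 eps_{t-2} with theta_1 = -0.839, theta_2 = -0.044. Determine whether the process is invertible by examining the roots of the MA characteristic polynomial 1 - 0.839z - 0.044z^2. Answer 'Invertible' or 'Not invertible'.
\text{Invertible}

The MA(q) characteristic polynomial is P(z) = 1 - 0.839z - 0.044z^2.
Invertibility requires all roots to lie outside the unit circle, i.e. |z| > 1 for every root.
Set 1 + (-0.839) z + (-0.044) z^2 = 0, i.e. a z^2 + b z + c = 0 with a = -0.044, b = -0.839, c = 1.
Discriminant D = b^2 - 4ac = (-0.839)^2 - 4*(-0.044)*1 = 0.703921 - (-0.176) = 0.879921.
D >= 0, so the roots are real: z = (-b +/- sqrt(D)) / (2a) = (0.839 +/- 0.938041) / (-0.088).
  z_1 = (0.839 + 0.938041) / (-0.088) = -20.1936,   |z_1| = 20.1936.
  z_2 = (0.839 - 0.938041) / (-0.088) = 1.1255,   |z_2| = 1.1255.
Moduli of all roots: 20.1936, 1.1255.
All moduli strictly greater than 1? Yes.
Verdict: Invertible.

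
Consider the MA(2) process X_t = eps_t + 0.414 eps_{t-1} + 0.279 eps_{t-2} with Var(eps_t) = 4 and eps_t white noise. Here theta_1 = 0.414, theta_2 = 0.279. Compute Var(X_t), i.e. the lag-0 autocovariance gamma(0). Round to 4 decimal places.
\gamma(0) = 4.9969

For an MA(q) process X_t = eps_t + sum_i theta_i eps_{t-i} with
Var(eps_t) = sigma^2, the variance is
  gamma(0) = sigma^2 * (1 + sum_i theta_i^2).
  sum_i theta_i^2 = (0.414)^2 + (0.279)^2 = 0.171396 + 0.077841 = 0.249237.
  gamma(0) = 4 * (1 + 0.249237) = 4 * 1.249237 = 4.996948, which rounds to 4.9969.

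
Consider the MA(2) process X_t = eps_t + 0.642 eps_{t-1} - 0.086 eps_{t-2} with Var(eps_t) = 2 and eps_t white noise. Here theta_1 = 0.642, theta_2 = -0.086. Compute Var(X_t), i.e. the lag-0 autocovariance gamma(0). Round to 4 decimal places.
\gamma(0) = 2.8391

For an MA(q) process X_t = eps_t + sum_i theta_i eps_{t-i} with
Var(eps_t) = sigma^2, the variance is
  gamma(0) = sigma^2 * (1 + sum_i theta_i^2).
  sum_i theta_i^2 = (0.642)^2 + (-0.086)^2 = 0.412164 + 0.007396 = 0.41956.
  gamma(0) = 2 * (1 + 0.41956) = 2 * 1.41956 = 2.83912, which rounds to 2.8391.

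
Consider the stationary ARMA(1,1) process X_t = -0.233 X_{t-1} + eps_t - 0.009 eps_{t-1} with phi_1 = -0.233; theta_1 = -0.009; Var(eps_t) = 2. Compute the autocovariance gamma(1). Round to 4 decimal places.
\gamma(1) = -0.5129

Multiply the model equation by X_{t-k} and take expectations. With theta_0 = psi_0 = 1 and psi_j the MA(infinity) weights, this gives
  gamma(k) - sum_i phi_i gamma(k-i) = c_k,
  c_k = sigma^2 * sum_{j=k..q} theta_j psi_{j-k}   (c_k = 0 for k > q),
using gamma(-m) = gamma(m).
psi-weights needed (psi_j = theta_j + sum_i phi_i psi_{j-i}):
  psi_1 = theta_1 + phi_1 = -0.009 + (-0.233) = -0.242
Right-hand sides:
  c_0 = sigma^2 (1 + theta_1 psi_1) = 2 * (1 + (-0.009)(-0.242)) = 2 * 1.002178 = 2.004356
  c_1 = sigma^2 theta_1 = 2 * (-0.009) = -0.018
  c_2 = 0
Equations for k = 0 and k = 1 (AR order 1):
  gamma(0) = phi_1 gamma(1) + c_0
  gamma(1) = phi_1 gamma(0) + c_1
Substituting the second into the first: gamma(0) (1 - phi_1^2) = c_0 + phi_1 c_1, so
  gamma(0) = (c_0 + phi_1 c_1) / (1 - phi_1^2) = (2.004356 + (-0.233)(-0.018)) / (1 - (-0.233)^2) = 2.00855 / 0.945711 = 2.123852.
  gamma(1) = phi_1 gamma(0) + c_1 = (-0.233)(2.123852) + (-0.018) = -0.512857.
Therefore gamma(1) = -0.5129 (to 4 decimal places).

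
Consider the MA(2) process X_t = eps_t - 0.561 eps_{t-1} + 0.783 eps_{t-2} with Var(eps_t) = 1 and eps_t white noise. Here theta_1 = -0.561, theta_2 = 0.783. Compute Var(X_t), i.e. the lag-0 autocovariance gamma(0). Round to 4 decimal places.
\gamma(0) = 1.9278

For an MA(q) process X_t = eps_t + sum_i theta_i eps_{t-i} with
Var(eps_t) = sigma^2, the variance is
  gamma(0) = sigma^2 * (1 + sum_i theta_i^2).
  sum_i theta_i^2 = (-0.561)^2 + (0.783)^2 = 0.314721 + 0.613089 = 0.92781.
  gamma(0) = 1 * (1 + 0.92781) = 1 * 1.92781 = 1.92781, which rounds to 1.9278.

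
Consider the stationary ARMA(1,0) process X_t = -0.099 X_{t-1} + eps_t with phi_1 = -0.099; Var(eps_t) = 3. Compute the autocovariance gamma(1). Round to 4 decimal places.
\gamma(1) = -0.2999

Multiply the model equation by X_{t-k} and take expectations. With theta_0 = psi_0 = 1 and psi_j the MA(infinity) weights, this gives
  gamma(k) - sum_i phi_i gamma(k-i) = c_k,
  c_k = sigma^2 * sum_{j=k..q} theta_j psi_{j-k}   (c_k = 0 for k > q),
using gamma(-m) = gamma(m).
Pure AR (q = 0): c_0 = sigma^2 = 3, c_k = 0 for k >= 1.
Equations for k = 0 and k = 1 (AR order 1):
  gamma(0) = phi_1 gamma(1) + c_0
  gamma(1) = phi_1 gamma(0) + c_1
Substituting the second into the first: gamma(0) (1 - phi_1^2) = c_0 + phi_1 c_1, so
  gamma(0) = c_0 / (1 - phi_1^2) = 3 / (1 - (-0.099)^2) = 3 / 0.990199 = 3.029694.
  gamma(1) = phi_1 gamma(0) = (-0.099)(3.029694) = -0.29994.
Therefore gamma(1) = -0.2999 (to 4 decimal places).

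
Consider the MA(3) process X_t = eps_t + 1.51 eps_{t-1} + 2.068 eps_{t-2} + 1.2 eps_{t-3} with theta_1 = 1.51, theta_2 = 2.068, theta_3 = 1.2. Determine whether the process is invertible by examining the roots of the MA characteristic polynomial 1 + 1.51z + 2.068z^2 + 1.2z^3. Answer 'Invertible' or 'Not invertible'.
\text{Not invertible}

The MA(q) characteristic polynomial is P(z) = 1 + 1.51z + 2.068z^2 + 1.2z^3.
Invertibility requires all roots to lie outside the unit circle, i.e. |z| > 1 for every root.
Degree 3: look for a simple real root z0 first, then factor out (1 - z/z0) and solve the remaining quadratic.
Testing z0 = -1.25: P(-1.25) = 1 + (1.51)(-1.25) + (2.068)(-1.25)^2 + (1.2)(-1.25)^3
  = 1 + (-1.8875) + (3.23125) + (-2.34375) = 0.  So z_0 = -1.25 is a root, |z_0| = 1.25.
Divide out the factor (1 + 0.8 z) = (1 - z/z0) (since 1/z0 = -0.8):
  P(z) = (1 + 0.8 z)(1 + (0.71) z + (1.5) z^2)
  [check: z-coef 0.71 - (-0.8) = 1.51; z^2-coef 1.5 - (-0.8)(0.71) = 2.068; z^3-coef -(-0.8)(1.5) = 1.2.]
Remaining roots from the quadratic factor 1 + (0.71) z + (1.5) z^2:
  Set 1 + (0.71) z + (1.5) z^2 = 0, i.e. a z^2 + b z + c = 0 with a = 1.5, b = 0.71, c = 1.
  Discriminant D = b^2 - 4ac = (0.71)^2 - 4*(1.5)*1 = 0.5041 - (6) = -5.4959.
  D < 0, so the roots are the complex-conjugate pair z = (-b +/- i sqrt(-D)) / (2a) = -0.2367 +/- 0.7814i.
  For a conjugate pair |z|^2 = z * conj(z) = (product of roots) = c/a = 1/(1.5) = 0.666667, so |z| = sqrt(0.666667) = 0.8165 for both roots.
Moduli of all roots: 1.2500, 0.8165, 0.8165.
All moduli strictly greater than 1? No.
Verdict: Not invertible.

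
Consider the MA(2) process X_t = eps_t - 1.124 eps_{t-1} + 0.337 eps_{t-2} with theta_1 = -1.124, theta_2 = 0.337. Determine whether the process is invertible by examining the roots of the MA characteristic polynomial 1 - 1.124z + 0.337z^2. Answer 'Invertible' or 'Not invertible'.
\text{Invertible}

The MA(q) characteristic polynomial is P(z) = 1 - 1.124z + 0.337z^2.
Invertibility requires all roots to lie outside the unit circle, i.e. |z| > 1 for every root.
Set 1 + (-1.124) z + (0.337) z^2 = 0, i.e. a z^2 + b z + c = 0 with a = 0.337, b = -1.124, c = 1.
Discriminant D = b^2 - 4ac = (-1.124)^2 - 4*(0.337)*1 = 1.263376 - (1.348) = -0.084624.
D < 0, so the roots are the complex-conjugate pair z = (-b +/- i sqrt(-D)) / (2a) = 1.6677 +/- 0.4316i.
For a conjugate pair |z|^2 = z * conj(z) = (product of roots) = c/a = 1/(0.337) = 2.967359, so |z| = sqrt(2.967359) = 1.7226 for both roots.
Moduli of all roots: 1.7226, 1.7226.
All moduli strictly greater than 1? Yes.
Verdict: Invertible.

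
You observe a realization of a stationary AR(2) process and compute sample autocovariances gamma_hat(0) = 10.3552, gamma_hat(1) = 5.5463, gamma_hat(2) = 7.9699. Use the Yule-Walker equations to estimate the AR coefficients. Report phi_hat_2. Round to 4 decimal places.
\hat\phi_{2} = 0.6770

The Yule-Walker equations for an AR(p) process read, in matrix form,
  Gamma_p phi = r_p,   with   (Gamma_p)_{ij} = gamma(|i - j|),
                       (r_p)_i = gamma(i),   i,j = 1..p.
Substitute the sample gammas (Toeplitz matrix and right-hand side of size 2):
  Gamma_p = [[10.3552, 5.5463], [5.5463, 10.3552]]
  r_p     = [5.5463, 7.9699]
Written out:
  10.3552 phi_1 + 5.5463 phi_2 = 5.5463
  5.5463 phi_1 + 10.3552 phi_2 = 7.9699
Solve by Cramer's rule:
  det = gamma(0)^2 - gamma(1)^2 = (10.3552)^2 - (5.5463)^2 = 107.23016704 - 30.76144369 = 76.46872335
  phi_hat_1 = [gamma(1) gamma(0) - gamma(1) gamma(2)] / det = [(5.5463)(10.3552) - (5.5463)(7.9699)] / 76.46872335 = 13.22958939 / 76.46872335 = 0.173
  phi_hat_2 = [gamma(0) gamma(2) - gamma(1)^2] / det = [(10.3552)(7.9699) - (5.5463)^2] / 76.46872335 = 51.76846479 / 76.46872335 = 0.677
So phi_hat = [0.1730, 0.6770].
Therefore phi_hat_2 = 0.6770.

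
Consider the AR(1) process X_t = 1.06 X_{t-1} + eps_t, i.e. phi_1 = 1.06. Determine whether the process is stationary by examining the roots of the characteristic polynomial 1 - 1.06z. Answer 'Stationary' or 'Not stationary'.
\text{Not stationary}

The AR(p) characteristic polynomial is P(z) = 1 - 1.06z.
Stationarity requires all roots to lie outside the unit circle, i.e. |z| > 1 for every root.
This is linear in z: 1 + (-1.06) z = 0  =>  z = -1/(-1.06) = 0.943396,  |z| = 0.943396.
Moduli of all roots: 0.9434.
All moduli strictly greater than 1? No.
Verdict: Not stationary.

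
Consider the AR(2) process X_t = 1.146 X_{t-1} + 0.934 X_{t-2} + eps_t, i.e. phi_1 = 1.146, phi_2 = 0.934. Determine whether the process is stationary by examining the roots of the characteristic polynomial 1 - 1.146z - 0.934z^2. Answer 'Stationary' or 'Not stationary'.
\text{Not stationary}

The AR(p) characteristic polynomial is P(z) = 1 - 1.146z - 0.934z^2.
Stationarity requires all roots to lie outside the unit circle, i.e. |z| > 1 for every root.
Set 1 + (-1.146) z + (-0.934) z^2 = 0, i.e. a z^2 + b z + c = 0 with a = -0.934, b = -1.146, c = 1.
Discriminant D = b^2 - 4ac = (-1.146)^2 - 4*(-0.934)*1 = 1.313316 - (-3.736) = 5.049316.
D >= 0, so the roots are real: z = (-b +/- sqrt(D)) / (2a) = (1.146 +/- 2.247068) / (-1.868).
  z_1 = (1.146 + 2.247068) / (-1.868) = -1.8164,   |z_1| = 1.8164.
  z_2 = (1.146 - 2.247068) / (-1.868) = 0.5894,   |z_2| = 0.5894.
Moduli of all roots: 1.8164, 0.5894.
All moduli strictly greater than 1? No.
Verdict: Not stationary.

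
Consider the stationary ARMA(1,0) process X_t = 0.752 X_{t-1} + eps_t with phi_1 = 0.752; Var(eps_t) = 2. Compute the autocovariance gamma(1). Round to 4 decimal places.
\gamma(1) = 3.4615

Multiply the model equation by X_{t-k} and take expectations. With theta_0 = psi_0 = 1 and psi_j the MA(infinity) weights, this gives
  gamma(k) - sum_i phi_i gamma(k-i) = c_k,
  c_k = sigma^2 * sum_{j=k..q} theta_j psi_{j-k}   (c_k = 0 for k > q),
using gamma(-m) = gamma(m).
Pure AR (q = 0): c_0 = sigma^2 = 2, c_k = 0 for k >= 1.
Equations for k = 0 and k = 1 (AR order 1):
  gamma(0) = phi_1 gamma(1) + c_0
  gamma(1) = phi_1 gamma(0) + c_1
Substituting the second into the first: gamma(0) (1 - phi_1^2) = c_0 + phi_1 c_1, so
  gamma(0) = c_0 / (1 - phi_1^2) = 2 / (1 - (0.752)^2) = 2 / 0.434496 = 4.603034.
  gamma(1) = phi_1 gamma(0) = (0.752)(4.603034) = 3.461482.
Therefore gamma(1) = 3.4615 (to 4 decimal places).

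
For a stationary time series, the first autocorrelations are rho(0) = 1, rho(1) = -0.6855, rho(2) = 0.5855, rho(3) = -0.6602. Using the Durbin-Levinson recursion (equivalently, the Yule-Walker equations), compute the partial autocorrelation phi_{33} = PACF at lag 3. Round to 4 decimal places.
\phi_{33} = -0.3900

The PACF at lag k is phi_{kk}, the last component of the solution
to the Yule-Walker system G_k phi = r_k where
  (G_k)_{ij} = rho(|i - j|), (r_k)_i = rho(i), i,j = 1..k.
Equivalently, Durbin-Levinson gives phi_{kk} iteratively:
  phi_{11} = rho(1)
  phi_{kk} = [rho(k) - sum_{j=1..k-1} phi_{k-1,j} rho(k-j)]
            / [1 - sum_{j=1..k-1} phi_{k-1,j} rho(j)],
  phi_{k,j} = phi_{k-1,j} - phi_{kk} phi_{k-1,k-j},  j = 1..k-1.
Step k = 1:
  phi_11 = rho(1) = -0.6855.
Step k = 2:
  phi_22 = [rho(2) - phi_11 rho(1)] / [1 - phi_11 rho(1)] = [0.5855 - (-0.6855)(-0.6855)] / [1 - (-0.6855)(-0.6855)]
         = 0.11558975 / 0.53008975 = 0.218057.
  Update: phi_21 = phi_11 - phi_22 phi_11 = -0.6855 - (0.218057)(-0.6855) = -0.536022.
Step k = 3:
  phi_33 = [rho(3) - phi_21 rho(2) - phi_22 rho(1)] / [1 - phi_21 rho(1) - phi_22 rho(2)]
    numerator   = -0.6602 - (-0.536022)(0.5855) - (0.218057)(-0.6855) = -0.1968811
    denominator = 1 - (-0.536022)(-0.6855) - (0.218057)(0.5855) = 0.5048846
  phi_33 = -0.1968811 / 0.5048846 = -0.39.
Therefore phi_{33} = -0.3900.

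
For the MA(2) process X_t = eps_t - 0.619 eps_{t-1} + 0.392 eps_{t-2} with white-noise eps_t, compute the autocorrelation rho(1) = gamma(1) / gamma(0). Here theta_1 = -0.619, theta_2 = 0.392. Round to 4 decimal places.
\rho(1) = -0.5607

For an MA(q) process with theta_0 = 1, the autocovariance is
  gamma(k) = sigma^2 * sum_{i=0..q-k} theta_i * theta_{i+k},
and rho(k) = gamma(k) / gamma(0). Sigma^2 cancels.
  numerator   = (1)*(-0.619) + (-0.619)*(0.392) = -0.861648.
  denominator = (1)^2 + (-0.619)^2 + (0.392)^2 = 1.536825.
  rho(1) = -0.861648 / 1.536825 = -0.5607.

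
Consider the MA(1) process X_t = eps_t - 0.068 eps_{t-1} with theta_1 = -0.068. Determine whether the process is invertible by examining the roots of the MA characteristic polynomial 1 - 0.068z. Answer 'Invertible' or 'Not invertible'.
\text{Invertible}

The MA(q) characteristic polynomial is P(z) = 1 - 0.068z.
Invertibility requires all roots to lie outside the unit circle, i.e. |z| > 1 for every root.
This is linear in z: 1 + (-0.068) z = 0  =>  z = -1/(-0.068) = 14.705882,  |z| = 14.705882.
Moduli of all roots: 14.7059.
All moduli strictly greater than 1? Yes.
Verdict: Invertible.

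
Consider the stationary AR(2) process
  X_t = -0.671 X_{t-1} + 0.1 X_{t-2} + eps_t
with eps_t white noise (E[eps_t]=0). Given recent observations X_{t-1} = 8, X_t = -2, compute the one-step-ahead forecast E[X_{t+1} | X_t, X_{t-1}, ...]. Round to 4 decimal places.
E[X_{t+1} \mid \mathcal F_t] = 2.1420

For an AR(p) model X_t = c + sum_i phi_i X_{t-i} + eps_t, the
one-step-ahead conditional mean is
  E[X_{t+1} | X_t, ...] = c + sum_i phi_i X_{t+1-i}.
Substitute known values:
  E[X_{t+1} | ...] = (-0.671) * (-2) + (0.1) * (8)
                   = 2.1420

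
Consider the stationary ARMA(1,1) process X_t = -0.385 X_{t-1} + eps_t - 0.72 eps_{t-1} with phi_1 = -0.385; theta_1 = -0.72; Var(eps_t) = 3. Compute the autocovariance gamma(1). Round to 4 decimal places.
\gamma(1) = -4.9707

Multiply the model equation by X_{t-k} and take expectations. With theta_0 = psi_0 = 1 and psi_j the MA(infinity) weights, this gives
  gamma(k) - sum_i phi_i gamma(k-i) = c_k,
  c_k = sigma^2 * sum_{j=k..q} theta_j psi_{j-k}   (c_k = 0 for k > q),
using gamma(-m) = gamma(m).
psi-weights needed (psi_j = theta_j + sum_i phi_i psi_{j-i}):
  psi_1 = theta_1 + phi_1 = -0.72 + (-0.385) = -1.105
Right-hand sides:
  c_0 = sigma^2 (1 + theta_1 psi_1) = 3 * (1 + (-0.72)(-1.105)) = 3 * 1.7956 = 5.3868
  c_1 = sigma^2 theta_1 = 3 * (-0.72) = -2.16
  c_2 = 0
Equations for k = 0 and k = 1 (AR order 1):
  gamma(0) = phi_1 gamma(1) + c_0
  gamma(1) = phi_1 gamma(0) + c_1
Substituting the second into the first: gamma(0) (1 - phi_1^2) = c_0 + phi_1 c_1, so
  gamma(0) = (c_0 + phi_1 c_1) / (1 - phi_1^2) = (5.3868 + (-0.385)(-2.16)) / (1 - (-0.385)^2) = 6.2184 / 0.851775 = 7.30052.
  gamma(1) = phi_1 gamma(0) + c_1 = (-0.385)(7.30052) + (-2.16) = -4.9707.
Therefore gamma(1) = -4.9707 (to 4 decimal places).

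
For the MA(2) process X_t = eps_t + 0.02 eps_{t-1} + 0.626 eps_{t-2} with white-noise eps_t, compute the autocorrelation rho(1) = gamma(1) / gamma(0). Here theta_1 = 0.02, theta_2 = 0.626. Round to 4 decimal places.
\rho(1) = 0.0234

For an MA(q) process with theta_0 = 1, the autocovariance is
  gamma(k) = sigma^2 * sum_{i=0..q-k} theta_i * theta_{i+k},
and rho(k) = gamma(k) / gamma(0). Sigma^2 cancels.
  numerator   = (1)*(0.02) + (0.02)*(0.626) = 0.03252.
  denominator = (1)^2 + (0.02)^2 + (0.626)^2 = 1.392276.
  rho(1) = 0.03252 / 1.392276 = 0.0234.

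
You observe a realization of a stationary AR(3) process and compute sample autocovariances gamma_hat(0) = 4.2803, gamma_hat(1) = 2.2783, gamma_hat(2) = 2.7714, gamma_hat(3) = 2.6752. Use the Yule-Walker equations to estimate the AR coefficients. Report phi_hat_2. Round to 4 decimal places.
\hat\phi_{2} = 0.4170

The Yule-Walker equations for an AR(p) process read, in matrix form,
  Gamma_p phi = r_p,   with   (Gamma_p)_{ij} = gamma(|i - j|),
                       (r_p)_i = gamma(i),   i,j = 1..p.
Substitute the sample gammas (Toeplitz matrix and right-hand side of size 3):
  Gamma_p = [[4.2803, 2.2783, 2.7714], [2.2783, 4.2803, 2.2783], [2.7714, 2.2783, 4.2803]]
  r_p     = [2.2783, 2.7714, 2.6752]
Written out (R1..R3):
  (R1) 4.2803 phi_1 + 2.2783 phi_2 + 2.7714 phi_3 = 2.2783
  (R2) 2.2783 phi_1 + 4.2803 phi_2 + 2.2783 phi_3 = 2.7714
  (R3) 2.7714 phi_1 + 2.2783 phi_2 + 4.2803 phi_3 = 2.6752
Gaussian elimination:
  R2 <- R2 - (2.2783/4.2803) R1 = R2 - (0.532276) R1:  3.067616 phi_2 + 0.803151 phi_3 = 1.558716
  R3 <- R3 - (2.7714/4.2803) R1 = R3 - (0.647478) R1:  0.803151 phi_2 + 2.48588 phi_3 = 1.200051
  R3 <- R3 - (0.803151/3.067616) R2 = R3 - (0.261816) R2:  2.275602 phi_3 = 0.791954
Back-substitution:
  phi_hat_3 = 0.791954 / 2.275602 = 0.34802
  phi_hat_2 = (1.558716 - (0.803151)(0.34802)) / 3.067616 = 0.417003
  phi_hat_1 = (2.2783 - (2.2783)(0.417003) - (2.7714)(0.34802)) / 4.2803 = 0.08498
So phi_hat = [0.0850, 0.4170, 0.3480].
Therefore phi_hat_2 = 0.4170.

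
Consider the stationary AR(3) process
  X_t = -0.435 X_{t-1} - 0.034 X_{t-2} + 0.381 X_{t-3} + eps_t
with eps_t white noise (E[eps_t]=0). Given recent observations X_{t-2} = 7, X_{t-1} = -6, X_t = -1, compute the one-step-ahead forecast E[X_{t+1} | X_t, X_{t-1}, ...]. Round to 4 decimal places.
E[X_{t+1} \mid \mathcal F_t] = 3.3060

For an AR(p) model X_t = c + sum_i phi_i X_{t-i} + eps_t, the
one-step-ahead conditional mean is
  E[X_{t+1} | X_t, ...] = c + sum_i phi_i X_{t+1-i}.
Substitute known values:
  E[X_{t+1} | ...] = (-0.435) * (-1) + (-0.034) * (-6) + (0.381) * (7)
                   = 3.3060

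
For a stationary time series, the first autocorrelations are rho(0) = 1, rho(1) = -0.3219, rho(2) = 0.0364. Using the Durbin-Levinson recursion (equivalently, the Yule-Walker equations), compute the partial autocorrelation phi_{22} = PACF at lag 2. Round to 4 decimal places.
\phi_{22} = -0.0750

The PACF at lag k is phi_{kk}, the last component of the solution
to the Yule-Walker system G_k phi = r_k where
  (G_k)_{ij} = rho(|i - j|), (r_k)_i = rho(i), i,j = 1..k.
Equivalently, Durbin-Levinson gives phi_{kk} iteratively:
  phi_{11} = rho(1)
  phi_{kk} = [rho(k) - sum_{j=1..k-1} phi_{k-1,j} rho(k-j)]
            / [1 - sum_{j=1..k-1} phi_{k-1,j} rho(j)],
  phi_{k,j} = phi_{k-1,j} - phi_{kk} phi_{k-1,k-j},  j = 1..k-1.
Step k = 1:
  phi_11 = rho(1) = -0.3219.
Step k = 2:
  phi_22 = [rho(2) - phi_11 rho(1)] / [1 - phi_11 rho(1)] = [0.0364 - (-0.3219)(-0.3219)] / [1 - (-0.3219)(-0.3219)]
         = -0.06721961 / 0.89638039 = -0.075.
Therefore phi_{22} = -0.0750.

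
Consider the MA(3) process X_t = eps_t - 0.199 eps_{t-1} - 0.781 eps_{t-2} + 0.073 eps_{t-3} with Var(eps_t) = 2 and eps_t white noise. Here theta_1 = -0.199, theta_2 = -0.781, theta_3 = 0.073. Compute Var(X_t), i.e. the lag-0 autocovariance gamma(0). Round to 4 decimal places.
\gamma(0) = 3.3098

For an MA(q) process X_t = eps_t + sum_i theta_i eps_{t-i} with
Var(eps_t) = sigma^2, the variance is
  gamma(0) = sigma^2 * (1 + sum_i theta_i^2).
  sum_i theta_i^2 = (-0.199)^2 + (-0.781)^2 + (0.073)^2 = 0.039601 + 0.609961 + 0.005329 = 0.654891.
  gamma(0) = 2 * (1 + 0.654891) = 2 * 1.654891 = 3.309782, which rounds to 3.3098.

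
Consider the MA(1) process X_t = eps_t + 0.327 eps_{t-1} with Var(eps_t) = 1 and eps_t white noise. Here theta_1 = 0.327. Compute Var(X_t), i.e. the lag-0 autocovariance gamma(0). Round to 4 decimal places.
\gamma(0) = 1.1069

For an MA(q) process X_t = eps_t + sum_i theta_i eps_{t-i} with
Var(eps_t) = sigma^2, the variance is
  gamma(0) = sigma^2 * (1 + sum_i theta_i^2).
  sum_i theta_i^2 = (0.327)^2 = 0.106929.
  gamma(0) = 1 * (1 + 0.106929) = 1 * 1.106929 = 1.106929, which rounds to 1.1069.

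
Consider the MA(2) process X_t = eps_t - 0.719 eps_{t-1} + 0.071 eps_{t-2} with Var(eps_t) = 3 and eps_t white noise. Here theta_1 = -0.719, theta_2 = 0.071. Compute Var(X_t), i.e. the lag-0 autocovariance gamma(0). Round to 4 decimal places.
\gamma(0) = 4.5660

For an MA(q) process X_t = eps_t + sum_i theta_i eps_{t-i} with
Var(eps_t) = sigma^2, the variance is
  gamma(0) = sigma^2 * (1 + sum_i theta_i^2).
  sum_i theta_i^2 = (-0.719)^2 + (0.071)^2 = 0.516961 + 0.005041 = 0.522002.
  gamma(0) = 3 * (1 + 0.522002) = 3 * 1.522002 = 4.566006, which rounds to 4.5660.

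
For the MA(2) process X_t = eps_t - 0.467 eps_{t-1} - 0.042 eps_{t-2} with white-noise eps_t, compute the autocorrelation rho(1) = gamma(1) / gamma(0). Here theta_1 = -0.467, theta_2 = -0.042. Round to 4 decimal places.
\rho(1) = -0.3668

For an MA(q) process with theta_0 = 1, the autocovariance is
  gamma(k) = sigma^2 * sum_{i=0..q-k} theta_i * theta_{i+k},
and rho(k) = gamma(k) / gamma(0). Sigma^2 cancels.
  numerator   = (1)*(-0.467) + (-0.467)*(-0.042) = -0.447386.
  denominator = (1)^2 + (-0.467)^2 + (-0.042)^2 = 1.219853.
  rho(1) = -0.447386 / 1.219853 = -0.3668.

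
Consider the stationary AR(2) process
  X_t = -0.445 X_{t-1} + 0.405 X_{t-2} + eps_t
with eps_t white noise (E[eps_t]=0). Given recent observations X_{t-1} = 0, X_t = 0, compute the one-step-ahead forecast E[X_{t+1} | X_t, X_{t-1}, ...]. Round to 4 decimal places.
E[X_{t+1} \mid \mathcal F_t] = 0.0000

For an AR(p) model X_t = c + sum_i phi_i X_{t-i} + eps_t, the
one-step-ahead conditional mean is
  E[X_{t+1} | X_t, ...] = c + sum_i phi_i X_{t+1-i}.
Substitute known values:
  E[X_{t+1} | ...] = (-0.445) * (0) + (0.405) * (0)
                   = 0.0000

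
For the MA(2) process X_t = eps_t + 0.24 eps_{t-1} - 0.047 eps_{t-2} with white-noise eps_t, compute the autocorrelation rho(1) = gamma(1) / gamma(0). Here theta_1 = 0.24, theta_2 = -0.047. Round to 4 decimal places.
\rho(1) = 0.2158

For an MA(q) process with theta_0 = 1, the autocovariance is
  gamma(k) = sigma^2 * sum_{i=0..q-k} theta_i * theta_{i+k},
and rho(k) = gamma(k) / gamma(0). Sigma^2 cancels.
  numerator   = (1)*(0.24) + (0.24)*(-0.047) = 0.22872.
  denominator = (1)^2 + (0.24)^2 + (-0.047)^2 = 1.059809.
  rho(1) = 0.22872 / 1.059809 = 0.2158.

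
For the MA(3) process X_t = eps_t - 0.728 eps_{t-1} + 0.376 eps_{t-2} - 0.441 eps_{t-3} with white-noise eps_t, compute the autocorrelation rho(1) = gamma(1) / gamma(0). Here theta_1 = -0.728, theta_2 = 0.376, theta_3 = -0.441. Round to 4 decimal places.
\rho(1) = -0.6257

For an MA(q) process with theta_0 = 1, the autocovariance is
  gamma(k) = sigma^2 * sum_{i=0..q-k} theta_i * theta_{i+k},
and rho(k) = gamma(k) / gamma(0). Sigma^2 cancels.
  numerator   = (1)*(-0.728) + (-0.728)*(0.376) + (0.376)*(-0.441) = -1.167544.
  denominator = (1)^2 + (-0.728)^2 + (0.376)^2 + (-0.441)^2 = 1.865841.
  rho(1) = -1.167544 / 1.865841 = -0.6257.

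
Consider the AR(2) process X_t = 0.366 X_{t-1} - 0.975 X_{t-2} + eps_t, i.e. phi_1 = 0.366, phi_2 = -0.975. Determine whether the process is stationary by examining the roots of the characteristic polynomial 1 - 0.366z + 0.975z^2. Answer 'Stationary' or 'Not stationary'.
\text{Stationary}

The AR(p) characteristic polynomial is P(z) = 1 - 0.366z + 0.975z^2.
Stationarity requires all roots to lie outside the unit circle, i.e. |z| > 1 for every root.
Set 1 + (-0.366) z + (0.975) z^2 = 0, i.e. a z^2 + b z + c = 0 with a = 0.975, b = -0.366, c = 1.
Discriminant D = b^2 - 4ac = (-0.366)^2 - 4*(0.975)*1 = 0.133956 - (3.9) = -3.766044.
D < 0, so the roots are the complex-conjugate pair z = (-b +/- i sqrt(-D)) / (2a) = 0.1877 +/- 0.9952i.
For a conjugate pair |z|^2 = z * conj(z) = (product of roots) = c/a = 1/(0.975) = 1.025641, so |z| = sqrt(1.025641) = 1.0127 for both roots.
Moduli of all roots: 1.0127, 1.0127.
All moduli strictly greater than 1? Yes.
Verdict: Stationary.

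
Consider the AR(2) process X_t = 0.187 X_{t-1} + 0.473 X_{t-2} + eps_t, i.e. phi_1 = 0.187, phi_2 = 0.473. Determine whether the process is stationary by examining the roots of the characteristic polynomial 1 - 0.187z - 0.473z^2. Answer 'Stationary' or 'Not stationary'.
\text{Stationary}

The AR(p) characteristic polynomial is P(z) = 1 - 0.187z - 0.473z^2.
Stationarity requires all roots to lie outside the unit circle, i.e. |z| > 1 for every root.
Set 1 + (-0.187) z + (-0.473) z^2 = 0, i.e. a z^2 + b z + c = 0 with a = -0.473, b = -0.187, c = 1.
Discriminant D = b^2 - 4ac = (-0.187)^2 - 4*(-0.473)*1 = 0.034969 - (-1.892) = 1.926969.
D >= 0, so the roots are real: z = (-b +/- sqrt(D)) / (2a) = (0.187 +/- 1.388153) / (-0.946).
  z_1 = (0.187 + 1.388153) / (-0.946) = -1.6651,   |z_1| = 1.6651.
  z_2 = (0.187 - 1.388153) / (-0.946) = 1.2697,   |z_2| = 1.2697.
Moduli of all roots: 1.6651, 1.2697.
All moduli strictly greater than 1? Yes.
Verdict: Stationary.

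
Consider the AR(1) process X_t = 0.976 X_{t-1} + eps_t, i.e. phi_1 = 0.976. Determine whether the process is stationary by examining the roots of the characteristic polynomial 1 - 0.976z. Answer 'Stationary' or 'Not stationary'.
\text{Stationary}

The AR(p) characteristic polynomial is P(z) = 1 - 0.976z.
Stationarity requires all roots to lie outside the unit circle, i.e. |z| > 1 for every root.
This is linear in z: 1 + (-0.976) z = 0  =>  z = -1/(-0.976) = 1.02459,  |z| = 1.02459.
Moduli of all roots: 1.0246.
All moduli strictly greater than 1? Yes.
Verdict: Stationary.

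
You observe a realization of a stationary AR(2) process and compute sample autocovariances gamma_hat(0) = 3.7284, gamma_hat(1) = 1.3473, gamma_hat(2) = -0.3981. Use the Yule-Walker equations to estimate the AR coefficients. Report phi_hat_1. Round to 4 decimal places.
\hat\phi_{1} = 0.4600

The Yule-Walker equations for an AR(p) process read, in matrix form,
  Gamma_p phi = r_p,   with   (Gamma_p)_{ij} = gamma(|i - j|),
                       (r_p)_i = gamma(i),   i,j = 1..p.
Substitute the sample gammas (Toeplitz matrix and right-hand side of size 2):
  Gamma_p = [[3.7284, 1.3473], [1.3473, 3.7284]]
  r_p     = [1.3473, -0.3981]
Written out:
  3.7284 phi_1 + 1.3473 phi_2 = 1.3473
  1.3473 phi_1 + 3.7284 phi_2 = -0.3981
Solve by Cramer's rule:
  det = gamma(0)^2 - gamma(1)^2 = (3.7284)^2 - (1.3473)^2 = 13.90096656 - 1.81521729 = 12.08574927
  phi_hat_1 = [gamma(1) gamma(0) - gamma(1) gamma(2)] / det = [(1.3473)(3.7284) - (1.3473)(-0.3981)] / 12.08574927 = 5.55963345 / 12.08574927 = 0.46
  phi_hat_2 = [gamma(0) gamma(2) - gamma(1)^2] / det = [(3.7284)(-0.3981) - (1.3473)^2] / 12.08574927 = -3.29949333 / 12.08574927 = -0.273
So phi_hat = [0.4600, -0.2730].
Therefore phi_hat_1 = 0.4600.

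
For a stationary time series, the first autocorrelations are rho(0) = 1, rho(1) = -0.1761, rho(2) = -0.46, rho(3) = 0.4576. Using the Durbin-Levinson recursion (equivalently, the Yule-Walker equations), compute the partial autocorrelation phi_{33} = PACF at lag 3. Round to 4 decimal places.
\phi_{33} = 0.3420

The PACF at lag k is phi_{kk}, the last component of the solution
to the Yule-Walker system G_k phi = r_k where
  (G_k)_{ij} = rho(|i - j|), (r_k)_i = rho(i), i,j = 1..k.
Equivalently, Durbin-Levinson gives phi_{kk} iteratively:
  phi_{11} = rho(1)
  phi_{kk} = [rho(k) - sum_{j=1..k-1} phi_{k-1,j} rho(k-j)]
            / [1 - sum_{j=1..k-1} phi_{k-1,j} rho(j)],
  phi_{k,j} = phi_{k-1,j} - phi_{kk} phi_{k-1,k-j},  j = 1..k-1.
Step k = 1:
  phi_11 = rho(1) = -0.1761.
Step k = 2:
  phi_22 = [rho(2) - phi_11 rho(1)] / [1 - phi_11 rho(1)] = [-0.46 - (-0.1761)(-0.1761)] / [1 - (-0.1761)(-0.1761)]
         = -0.49101121 / 0.96898879 = -0.506725.
  Update: phi_21 = phi_11 - phi_22 phi_11 = -0.1761 - (-0.506725)(-0.1761) = -0.265334.
Step k = 3:
  phi_33 = [rho(3) - phi_21 rho(2) - phi_22 rho(1)] / [1 - phi_21 rho(1) - phi_22 rho(2)]
    numerator   = 0.4576 - (-0.265334)(-0.46) - (-0.506725)(-0.1761) = 0.24631187
    denominator = 1 - (-0.265334)(-0.1761) - (-0.506725)(-0.46) = 0.72018095
  phi_33 = 0.24631187 / 0.72018095 = 0.342.
Therefore phi_{33} = 0.3420.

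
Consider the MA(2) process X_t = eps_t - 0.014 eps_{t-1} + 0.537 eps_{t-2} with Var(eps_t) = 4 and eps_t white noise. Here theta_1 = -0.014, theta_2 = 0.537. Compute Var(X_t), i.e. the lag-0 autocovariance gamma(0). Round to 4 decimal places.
\gamma(0) = 5.1543

For an MA(q) process X_t = eps_t + sum_i theta_i eps_{t-i} with
Var(eps_t) = sigma^2, the variance is
  gamma(0) = sigma^2 * (1 + sum_i theta_i^2).
  sum_i theta_i^2 = (-0.014)^2 + (0.537)^2 = 0.000196 + 0.288369 = 0.288565.
  gamma(0) = 4 * (1 + 0.288565) = 4 * 1.288565 = 5.15426, which rounds to 5.1543.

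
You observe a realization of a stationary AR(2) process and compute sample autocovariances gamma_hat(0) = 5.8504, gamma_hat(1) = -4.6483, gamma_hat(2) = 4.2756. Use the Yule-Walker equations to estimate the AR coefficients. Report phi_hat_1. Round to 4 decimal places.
\hat\phi_{1} = -0.5800

The Yule-Walker equations for an AR(p) process read, in matrix form,
  Gamma_p phi = r_p,   with   (Gamma_p)_{ij} = gamma(|i - j|),
                       (r_p)_i = gamma(i),   i,j = 1..p.
Substitute the sample gammas (Toeplitz matrix and right-hand side of size 2):
  Gamma_p = [[5.8504, -4.6483], [-4.6483, 5.8504]]
  r_p     = [-4.6483, 4.2756]
Written out:
  5.8504 phi_1 - 4.6483 phi_2 = -4.6483
  -4.6483 phi_1 + 5.8504 phi_2 = 4.2756
Solve by Cramer's rule:
  det = gamma(0)^2 - gamma(1)^2 = (5.8504)^2 - (-4.6483)^2 = 34.22718016 - 21.60669289 = 12.62048727
  phi_hat_1 = [gamma(1) gamma(0) - gamma(1) gamma(2)] / det = [(-4.6483)(5.8504) - (-4.6483)(4.2756)] / 12.62048727 = -7.32014284 / 12.62048727 = -0.58
  phi_hat_2 = [gamma(0) gamma(2) - gamma(1)^2] / det = [(5.8504)(4.2756) - (-4.6483)^2] / 12.62048727 = 3.40727735 / 12.62048727 = 0.27
So phi_hat = [-0.5800, 0.2700].
Therefore phi_hat_1 = -0.5800.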